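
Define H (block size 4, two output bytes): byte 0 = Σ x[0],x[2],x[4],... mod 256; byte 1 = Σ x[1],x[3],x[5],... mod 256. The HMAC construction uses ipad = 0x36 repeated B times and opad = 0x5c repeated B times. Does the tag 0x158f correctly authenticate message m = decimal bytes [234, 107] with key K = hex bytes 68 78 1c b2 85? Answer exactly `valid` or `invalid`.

Key hex bytes 68 78 1c b2 85 is 5 bytes > B = 4, so hash it first: H(key) = 09 2a, then zero-pad to 4 bytes: K' = 09 2a 00 00.
K' ⊕ ipad = 3f 1c 36 36; K' ⊕ opad = 55 76 5c 5c.
Inner hash: even-index sum = 351 mod 256 = 95; odd-index sum = 189 mod 256 = 189 → 5f bd.
Outer hash (recomputed tag): even-index sum = 272 mod 256 = 16; odd-index sum = 399 mod 256 = 143 → 10 8f.
Recomputed tag = 108f; claimed = 158f → mismatch.

invalid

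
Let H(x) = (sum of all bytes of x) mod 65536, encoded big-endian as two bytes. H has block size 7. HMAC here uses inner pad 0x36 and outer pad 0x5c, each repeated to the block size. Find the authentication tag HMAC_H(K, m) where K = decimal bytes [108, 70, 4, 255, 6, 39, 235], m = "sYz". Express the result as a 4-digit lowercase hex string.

02fe

Key decimal bytes [108, 70, 4, 255, 6, 39, 235] = 6c 46 04 ff 06 27 eb is exactly B = 7 bytes: K' = 6c 46 04 ff 06 27 eb.
K' ⊕ ipad = 5a 70 32 c9 30 11 dd.  K' ⊕ opad = 30 1a 58 a3 5a 7b b7.
Inner input = (K'⊕ipad) ∥ m = 5a 70 32 c9 30 11 dd ∥ 73 59 7a.
Inner hash: sum = 90+112+50+201+48+17+221+115+89+122 = 1065 → 04 29.
Outer input = (K'⊕opad) ∥ inner = 30 1a 58 a3 5a 7b b7 ∥ 04 29.
Outer hash (tag): sum = 48+26+88+163+90+123+183+4+41 = 766 → 02 fe.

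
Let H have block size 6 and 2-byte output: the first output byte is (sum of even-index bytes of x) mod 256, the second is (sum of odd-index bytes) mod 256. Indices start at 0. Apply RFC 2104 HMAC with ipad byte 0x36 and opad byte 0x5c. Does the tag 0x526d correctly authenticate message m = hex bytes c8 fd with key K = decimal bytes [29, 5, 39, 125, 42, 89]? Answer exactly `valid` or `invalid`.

invalid

Key decimal bytes [29, 5, 39, 125, 42, 89] = 1d 05 27 7d 2a 59 is exactly B = 6 bytes: K' = 1d 05 27 7d 2a 59.
K' ⊕ ipad = 2b 33 11 4b 1c 6f; K' ⊕ opad = 41 59 7b 21 76 05.
Inner hash: even-index sum = 288 mod 256 = 32; odd-index sum = 490 mod 256 = 234 → 20 ea.
Outer hash (recomputed tag): even-index sum = 338 mod 256 = 82; odd-index sum = 361 mod 256 = 105 → 52 69.
Recomputed tag = 5269; claimed = 526d → mismatch.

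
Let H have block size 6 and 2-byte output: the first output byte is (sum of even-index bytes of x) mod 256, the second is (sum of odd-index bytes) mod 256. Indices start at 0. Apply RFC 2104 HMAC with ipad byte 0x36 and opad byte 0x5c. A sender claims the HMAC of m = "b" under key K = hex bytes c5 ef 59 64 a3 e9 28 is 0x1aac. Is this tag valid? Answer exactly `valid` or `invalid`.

invalid

Key hex bytes c5 ef 59 64 a3 e9 28 is 7 bytes > B = 6, so hash it first: H(key) = e9 3c, then zero-pad to 6 bytes: K' = e9 3c 00 00 00 00.
K' ⊕ ipad = df 0a 36 36 36 36; K' ⊕ opad = b5 60 5c 5c 5c 5c.
Inner hash: even-index sum = 429 mod 256 = 173; odd-index sum = 118 mod 256 = 118 → ad 76.
Outer hash (recomputed tag): even-index sum = 538 mod 256 = 26; odd-index sum = 398 mod 256 = 142 → 1a 8e.
Recomputed tag = 1a8e; claimed = 1aac → mismatch.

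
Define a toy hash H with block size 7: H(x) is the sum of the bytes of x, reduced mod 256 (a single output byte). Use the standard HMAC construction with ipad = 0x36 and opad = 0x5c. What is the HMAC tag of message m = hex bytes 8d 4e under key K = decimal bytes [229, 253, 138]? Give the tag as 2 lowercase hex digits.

ad

Key decimal bytes [229, 253, 138] = e5 fd 8a is 3 bytes ≤ B = 7; zero-pad to 7 bytes: K' = e5 fd 8a 00 00 00 00.
K' ⊕ ipad = d3 cb bc 36 36 36 36.  K' ⊕ opad = b9 a1 d6 5c 5c 5c 5c.
Inner input = (K'⊕ipad) ∥ m = d3 cb bc 36 36 36 36 ∥ 8d 4e.
Inner hash: sum = 211+203+188+54+54+54+54+141+78 = 1037; mod 256 = 13 → 0d.
Outer input = (K'⊕opad) ∥ inner = b9 a1 d6 5c 5c 5c 5c ∥ 0d.
Outer hash (tag): sum = 185+161+214+92+92+92+92+13 = 941; mod 256 = 173 → ad.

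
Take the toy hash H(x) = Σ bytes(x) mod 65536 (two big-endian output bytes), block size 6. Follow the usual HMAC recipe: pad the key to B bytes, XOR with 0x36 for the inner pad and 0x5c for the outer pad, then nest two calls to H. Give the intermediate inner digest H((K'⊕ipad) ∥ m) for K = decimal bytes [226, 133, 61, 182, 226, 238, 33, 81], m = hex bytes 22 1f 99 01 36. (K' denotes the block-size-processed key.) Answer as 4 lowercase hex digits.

02c5

Key decimal bytes [226, 133, 61, 182, 226, 238, 33, 81] = e2 85 3d b6 e2 ee 21 51 is 8 bytes > B = 6, so hash it first: H(key) = 04 9c, then zero-pad to 6 bytes: K' = 04 9c 00 00 00 00.
K' ⊕ ipad = 32 aa 36 36 36 36.
Inner input = 32 aa 36 36 36 36 ∥ 22 1f 99 01 36.
Inner hash: sum = 50+170+54+54+54+54+34+31+153+1+54 = 709 → 02 c5.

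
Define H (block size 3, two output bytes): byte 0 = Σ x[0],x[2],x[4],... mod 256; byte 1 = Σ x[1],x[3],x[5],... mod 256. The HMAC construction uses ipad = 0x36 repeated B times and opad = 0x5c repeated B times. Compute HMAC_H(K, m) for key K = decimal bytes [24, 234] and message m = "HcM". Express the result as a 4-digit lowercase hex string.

117d

Key decimal bytes [24, 234] = 18 ea is 2 bytes ≤ B = 3; zero-pad to 3 bytes: K' = 18 ea 00.
K' ⊕ ipad = 2e dc 36.  K' ⊕ opad = 44 b6 5c.
Inner input = (K'⊕ipad) ∥ m = 2e dc 36 ∥ 48 63 4d.
Inner hash: even-index sum = 199 mod 256 = 199; odd-index sum = 369 mod 256 = 113 → c7 71.
Outer input = (K'⊕opad) ∥ inner = 44 b6 5c ∥ c7 71.
Outer hash (tag): even-index sum = 273 mod 256 = 17; odd-index sum = 381 mod 256 = 125 → 11 7d.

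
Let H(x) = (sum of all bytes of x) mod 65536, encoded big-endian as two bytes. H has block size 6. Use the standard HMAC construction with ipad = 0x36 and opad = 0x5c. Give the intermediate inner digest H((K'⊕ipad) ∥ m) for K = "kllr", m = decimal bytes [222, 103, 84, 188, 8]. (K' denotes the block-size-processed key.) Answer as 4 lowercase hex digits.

041e

Key "kllr" = 6b 6c 6c 72 is 4 bytes ≤ B = 6; zero-pad to 6 bytes: K' = 6b 6c 6c 72 00 00.
K' ⊕ ipad = 5d 5a 5a 44 36 36.
Inner input = 5d 5a 5a 44 36 36 ∥ de 67 54 bc 08.
Inner hash: sum = 93+90+90+68+54+54+222+103+84+188+8 = 1054 → 04 1e.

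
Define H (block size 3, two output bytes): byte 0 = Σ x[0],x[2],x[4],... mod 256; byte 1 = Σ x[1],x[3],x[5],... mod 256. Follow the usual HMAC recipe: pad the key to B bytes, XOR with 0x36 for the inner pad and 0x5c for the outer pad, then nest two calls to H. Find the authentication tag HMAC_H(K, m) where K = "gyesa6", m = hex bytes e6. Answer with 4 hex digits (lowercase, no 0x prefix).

c7cf

Key "gyesa6" = 67 79 65 73 61 36 is 6 bytes > B = 3, so hash it first: H(key) = 2d 22, then zero-pad to 3 bytes: K' = 2d 22 00.
K' ⊕ ipad = 1b 14 36.  K' ⊕ opad = 71 7e 5c.
Inner input = (K'⊕ipad) ∥ m = 1b 14 36 ∥ e6.
Inner hash: even-index sum = 81 mod 256 = 81; odd-index sum = 250 mod 256 = 250 → 51 fa.
Outer input = (K'⊕opad) ∥ inner = 71 7e 5c ∥ 51 fa.
Outer hash (tag): even-index sum = 455 mod 256 = 199; odd-index sum = 207 mod 256 = 207 → c7 cf.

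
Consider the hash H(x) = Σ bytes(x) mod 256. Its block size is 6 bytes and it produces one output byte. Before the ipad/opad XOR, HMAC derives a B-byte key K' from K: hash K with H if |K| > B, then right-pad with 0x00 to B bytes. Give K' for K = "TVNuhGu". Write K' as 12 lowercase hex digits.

|K| = 7 > B = 6, so first hash the key.
H(K): sum = 84+86+78+117+104+71+117 = 657; mod 256 = 145 → 91.
Zero-pad H(K) = 91 to 6 bytes: K' = 91 00 00 00 00 00.

910000000000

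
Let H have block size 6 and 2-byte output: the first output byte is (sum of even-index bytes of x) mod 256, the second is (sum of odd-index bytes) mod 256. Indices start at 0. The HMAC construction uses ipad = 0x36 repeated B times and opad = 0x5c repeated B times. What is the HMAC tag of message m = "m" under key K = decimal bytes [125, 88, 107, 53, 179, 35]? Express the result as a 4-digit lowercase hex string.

e172

Key decimal bytes [125, 88, 107, 53, 179, 35] = 7d 58 6b 35 b3 23 is exactly B = 6 bytes: K' = 7d 58 6b 35 b3 23.
K' ⊕ ipad = 4b 6e 5d 03 85 15.  K' ⊕ opad = 21 04 37 69 ef 7f.
Inner input = (K'⊕ipad) ∥ m = 4b 6e 5d 03 85 15 ∥ 6d.
Inner hash: even-index sum = 410 mod 256 = 154; odd-index sum = 134 mod 256 = 134 → 9a 86.
Outer input = (K'⊕opad) ∥ inner = 21 04 37 69 ef 7f ∥ 9a 86.
Outer hash (tag): even-index sum = 481 mod 256 = 225; odd-index sum = 370 mod 256 = 114 → e1 72.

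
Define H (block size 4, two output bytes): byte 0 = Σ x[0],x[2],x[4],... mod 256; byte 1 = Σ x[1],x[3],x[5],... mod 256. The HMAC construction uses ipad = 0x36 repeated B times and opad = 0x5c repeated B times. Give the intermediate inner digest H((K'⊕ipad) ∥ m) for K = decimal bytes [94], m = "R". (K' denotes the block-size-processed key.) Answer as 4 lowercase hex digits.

f06c

Key decimal bytes [94] = 5e is 1 byte ≤ B = 4; zero-pad to 4 bytes: K' = 5e 00 00 00.
K' ⊕ ipad = 68 36 36 36.
Inner input = 68 36 36 36 ∥ 52.
Inner hash: even-index sum = 240 mod 256 = 240; odd-index sum = 108 mod 256 = 108 → f0 6c.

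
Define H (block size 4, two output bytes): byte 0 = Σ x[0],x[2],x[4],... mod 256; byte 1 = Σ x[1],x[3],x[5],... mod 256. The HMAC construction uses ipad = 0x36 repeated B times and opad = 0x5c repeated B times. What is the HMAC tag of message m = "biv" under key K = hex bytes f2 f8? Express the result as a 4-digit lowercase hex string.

dc6d

Key hex bytes f2 f8 is 2 bytes ≤ B = 4; zero-pad to 4 bytes: K' = f2 f8 00 00.
K' ⊕ ipad = c4 ce 36 36.  K' ⊕ opad = ae a4 5c 5c.
Inner input = (K'⊕ipad) ∥ m = c4 ce 36 36 ∥ 62 69 76.
Inner hash: even-index sum = 466 mod 256 = 210; odd-index sum = 365 mod 256 = 109 → d2 6d.
Outer input = (K'⊕opad) ∥ inner = ae a4 5c 5c ∥ d2 6d.
Outer hash (tag): even-index sum = 476 mod 256 = 220; odd-index sum = 365 mod 256 = 109 → dc 6d.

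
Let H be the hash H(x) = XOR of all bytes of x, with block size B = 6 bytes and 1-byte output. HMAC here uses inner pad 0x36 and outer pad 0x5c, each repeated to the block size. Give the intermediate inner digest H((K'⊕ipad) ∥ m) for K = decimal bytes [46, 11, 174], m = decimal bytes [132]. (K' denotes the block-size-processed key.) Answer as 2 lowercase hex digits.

Key decimal bytes [46, 11, 174] = 2e 0b ae is 3 bytes ≤ B = 6; zero-pad to 6 bytes: K' = 2e 0b ae 00 00 00.
K' ⊕ ipad = 18 3d 98 36 36 36.
Inner input = 18 3d 98 36 36 36 ∥ 84.
Inner hash: XOR 18⊕3d⊕98⊕36⊕36⊕36⊕84 = 0f.

0f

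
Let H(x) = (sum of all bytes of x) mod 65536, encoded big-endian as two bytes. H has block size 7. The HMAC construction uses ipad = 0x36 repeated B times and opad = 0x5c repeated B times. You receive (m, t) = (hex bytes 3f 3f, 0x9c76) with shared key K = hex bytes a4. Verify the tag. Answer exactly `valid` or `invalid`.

Key hex bytes a4 is 1 byte ≤ B = 7; zero-pad to 7 bytes: K' = a4 00 00 00 00 00 00.
K' ⊕ ipad = 92 36 36 36 36 36 36; K' ⊕ opad = f8 5c 5c 5c 5c 5c 5c.
Inner hash: sum = 146+54+54+54+54+54+54+63+63 = 596 → 02 54.
Outer hash (recomputed tag): sum = 248+92+92+92+92+92+92+2+84 = 886 → 03 76.
Recomputed tag = 0376; claimed = 9c76 → mismatch.

invalid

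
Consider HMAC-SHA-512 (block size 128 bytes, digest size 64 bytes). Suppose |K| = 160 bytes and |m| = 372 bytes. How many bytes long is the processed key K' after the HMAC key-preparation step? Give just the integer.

Key is 160 > 128 bytes, so it is hashed to 64 bytes then zero-padded to 128: |K'| = 128.

128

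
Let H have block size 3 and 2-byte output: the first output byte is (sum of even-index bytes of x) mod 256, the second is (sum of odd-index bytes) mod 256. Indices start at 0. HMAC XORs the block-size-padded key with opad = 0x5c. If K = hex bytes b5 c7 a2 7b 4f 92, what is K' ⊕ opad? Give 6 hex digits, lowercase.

fa885c

Key hex bytes b5 c7 a2 7b 4f 92 is 6 bytes > B = 3, so hash it first: H(key) = a6 d4, then zero-pad to 3 bytes: K' = a6 d4 00.
XOR each byte with 0x5c: a6⊕5c=fa, d4⊕5c=88, 00⊕5c=5c.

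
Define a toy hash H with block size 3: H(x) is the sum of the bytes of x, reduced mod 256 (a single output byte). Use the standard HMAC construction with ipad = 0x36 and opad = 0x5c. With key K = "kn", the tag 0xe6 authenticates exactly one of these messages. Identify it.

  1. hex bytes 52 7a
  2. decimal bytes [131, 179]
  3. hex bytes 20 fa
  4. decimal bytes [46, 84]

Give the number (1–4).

Key "kn" = 6b 6e is 2 bytes ≤ B = 3; zero-pad to 3 bytes: K' = 6b 6e 00.
K' ⊕ ipad = 5d 58 36; K' ⊕ opad = 37 32 5c.
m1: inner = H(5d 58 36 52 7a) = b7; tag = H(37 32 5c b7) = 7c
m2: inner = H(5d 58 36 83 b3) = 21; tag = H(37 32 5c 21) = e6 ← matches
m3: inner = H(5d 58 36 20 fa) = 05; tag = H(37 32 5c 05) = ca
m4: inner = H(5d 58 36 2e 54) = 6d; tag = H(37 32 5c 6d) = 32

2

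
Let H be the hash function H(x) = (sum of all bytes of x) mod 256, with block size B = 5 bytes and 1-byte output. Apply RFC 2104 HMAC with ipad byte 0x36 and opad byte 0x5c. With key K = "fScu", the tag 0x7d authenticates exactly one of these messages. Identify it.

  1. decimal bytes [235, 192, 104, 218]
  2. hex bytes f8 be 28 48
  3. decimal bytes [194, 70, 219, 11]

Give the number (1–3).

1

Key "fScu" = 66 53 63 75 is 4 bytes ≤ B = 5; zero-pad to 5 bytes: K' = 66 53 63 75 00.
K' ⊕ ipad = 50 65 55 43 36; K' ⊕ opad = 3a 0f 3f 29 5c.
m1: inner = H(50 65 55 43 36 eb c0 68 da) = 70; tag = H(3a 0f 3f 29 5c 70) = 7d ← matches
m2: inner = H(50 65 55 43 36 f8 be 28 48) = a9; tag = H(3a 0f 3f 29 5c a9) = b6
m3: inner = H(50 65 55 43 36 c2 46 db 0b) = 71; tag = H(3a 0f 3f 29 5c 71) = 7e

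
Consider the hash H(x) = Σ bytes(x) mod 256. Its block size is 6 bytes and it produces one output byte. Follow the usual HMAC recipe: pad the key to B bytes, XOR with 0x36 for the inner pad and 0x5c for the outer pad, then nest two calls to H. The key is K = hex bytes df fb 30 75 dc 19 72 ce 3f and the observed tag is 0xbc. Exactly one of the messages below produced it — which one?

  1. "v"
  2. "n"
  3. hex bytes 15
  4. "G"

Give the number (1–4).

Key hex bytes df fb 30 75 dc 19 72 ce 3f is 9 bytes > B = 6, so hash it first: H(key) = f3, then zero-pad to 6 bytes: K' = f3 00 00 00 00 00.
K' ⊕ ipad = c5 36 36 36 36 36; K' ⊕ opad = af 5c 5c 5c 5c 5c.
m1: inner = H(c5 36 36 36 36 36 76) = 49; tag = H(af 5c 5c 5c 5c 5c 49) = c4
m2: inner = H(c5 36 36 36 36 36 6e) = 41; tag = H(af 5c 5c 5c 5c 5c 41) = bc ← matches
m3: inner = H(c5 36 36 36 36 36 15) = e8; tag = H(af 5c 5c 5c 5c 5c e8) = 63
m4: inner = H(c5 36 36 36 36 36 47) = 1a; tag = H(af 5c 5c 5c 5c 5c 1a) = 95

2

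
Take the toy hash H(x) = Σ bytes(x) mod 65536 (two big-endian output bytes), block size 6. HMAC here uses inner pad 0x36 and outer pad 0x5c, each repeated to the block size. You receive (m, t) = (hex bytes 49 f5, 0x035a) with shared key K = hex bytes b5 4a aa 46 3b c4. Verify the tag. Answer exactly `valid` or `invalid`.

Key hex bytes b5 4a aa 46 3b c4 is exactly B = 6 bytes: K' = b5 4a aa 46 3b c4.
K' ⊕ ipad = 83 7c 9c 70 0d f2; K' ⊕ opad = e9 16 f6 1a 67 98.
Inner hash: sum = 131+124+156+112+13+242+73+245 = 1096 → 04 48.
Outer hash (recomputed tag): sum = 233+22+246+26+103+152+4+72 = 858 → 03 5a.
Recomputed tag = 035a; claimed = 035a → match.

valid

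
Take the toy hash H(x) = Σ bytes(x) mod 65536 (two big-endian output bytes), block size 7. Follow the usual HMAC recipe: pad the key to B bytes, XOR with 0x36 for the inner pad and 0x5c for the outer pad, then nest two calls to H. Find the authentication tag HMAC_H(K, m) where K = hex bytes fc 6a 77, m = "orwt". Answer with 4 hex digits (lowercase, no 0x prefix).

Key hex bytes fc 6a 77 is 3 bytes ≤ B = 7; zero-pad to 7 bytes: K' = fc 6a 77 00 00 00 00.
K' ⊕ ipad = ca 5c 41 36 36 36 36.  K' ⊕ opad = a0 36 2b 5c 5c 5c 5c.
Inner input = (K'⊕ipad) ∥ m = ca 5c 41 36 36 36 36 ∥ 6f 72 77 74.
Inner hash: sum = 202+92+65+54+54+54+54+111+114+119+116 = 1035 → 04 0b.
Outer input = (K'⊕opad) ∥ inner = a0 36 2b 5c 5c 5c 5c ∥ 04 0b.
Outer hash (tag): sum = 160+54+43+92+92+92+92+4+11 = 640 → 02 80.

0280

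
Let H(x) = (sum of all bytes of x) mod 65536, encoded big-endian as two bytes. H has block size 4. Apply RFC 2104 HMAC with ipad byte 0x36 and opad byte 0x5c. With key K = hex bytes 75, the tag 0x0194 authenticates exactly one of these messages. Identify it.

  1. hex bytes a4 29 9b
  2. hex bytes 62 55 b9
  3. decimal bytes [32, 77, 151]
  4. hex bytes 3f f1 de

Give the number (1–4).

Key hex bytes 75 is 1 byte ≤ B = 4; zero-pad to 4 bytes: K' = 75 00 00 00.
K' ⊕ ipad = 43 36 36 36; K' ⊕ opad = 29 5c 5c 5c.
m1: inner = H(43 36 36 36 a4 29 9b) = 02 4d; tag = H(29 5c 5c 5c 02 4d) = 018c
m2: inner = H(43 36 36 36 62 55 b9) = 02 55; tag = H(29 5c 5c 5c 02 55) = 0194 ← matches
m3: inner = H(43 36 36 36 20 4d 97) = 01 e9; tag = H(29 5c 5c 5c 01 e9) = 0227
m4: inner = H(43 36 36 36 3f f1 de) = 02 f3; tag = H(29 5c 5c 5c 02 f3) = 0232

2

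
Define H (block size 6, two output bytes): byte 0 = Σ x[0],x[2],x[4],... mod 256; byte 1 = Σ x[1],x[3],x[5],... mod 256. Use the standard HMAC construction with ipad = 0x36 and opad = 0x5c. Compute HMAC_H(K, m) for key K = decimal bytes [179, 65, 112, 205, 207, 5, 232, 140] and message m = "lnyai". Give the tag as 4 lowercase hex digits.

e45f

Key decimal bytes [179, 65, 112, 205, 207, 5, 232, 140] = b3 41 70 cd cf 05 e8 8c is 8 bytes > B = 6, so hash it first: H(key) = da 9f, then zero-pad to 6 bytes: K' = da 9f 00 00 00 00.
K' ⊕ ipad = ec a9 36 36 36 36.  K' ⊕ opad = 86 c3 5c 5c 5c 5c.
Inner input = (K'⊕ipad) ∥ m = ec a9 36 36 36 36 ∥ 6c 6e 79 61 69.
Inner hash: even-index sum = 678 mod 256 = 166; odd-index sum = 484 mod 256 = 228 → a6 e4.
Outer input = (K'⊕opad) ∥ inner = 86 c3 5c 5c 5c 5c ∥ a6 e4.
Outer hash (tag): even-index sum = 484 mod 256 = 228; odd-index sum = 607 mod 256 = 95 → e4 5f.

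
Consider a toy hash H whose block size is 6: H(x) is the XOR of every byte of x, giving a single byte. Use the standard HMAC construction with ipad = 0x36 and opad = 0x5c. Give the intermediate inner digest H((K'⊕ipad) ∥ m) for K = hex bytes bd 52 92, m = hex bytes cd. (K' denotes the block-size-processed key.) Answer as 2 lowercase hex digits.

b0

Key hex bytes bd 52 92 is 3 bytes ≤ B = 6; zero-pad to 6 bytes: K' = bd 52 92 00 00 00.
K' ⊕ ipad = 8b 64 a4 36 36 36.
Inner input = 8b 64 a4 36 36 36 ∥ cd.
Inner hash: XOR 8b⊕64⊕a4⊕36⊕36⊕36⊕cd = b0.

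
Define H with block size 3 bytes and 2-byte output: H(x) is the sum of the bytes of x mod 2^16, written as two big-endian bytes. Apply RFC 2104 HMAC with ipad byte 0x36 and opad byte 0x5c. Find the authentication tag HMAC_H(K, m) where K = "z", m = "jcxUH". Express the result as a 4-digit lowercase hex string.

017a

Key "z" = 7a is 1 byte ≤ B = 3; zero-pad to 3 bytes: K' = 7a 00 00.
K' ⊕ ipad = 4c 36 36.  K' ⊕ opad = 26 5c 5c.
Inner input = (K'⊕ipad) ∥ m = 4c 36 36 ∥ 6a 63 78 55 48.
Inner hash: sum = 76+54+54+106+99+120+85+72 = 666 → 02 9a.
Outer input = (K'⊕opad) ∥ inner = 26 5c 5c ∥ 02 9a.
Outer hash (tag): sum = 38+92+92+2+154 = 378 → 01 7a.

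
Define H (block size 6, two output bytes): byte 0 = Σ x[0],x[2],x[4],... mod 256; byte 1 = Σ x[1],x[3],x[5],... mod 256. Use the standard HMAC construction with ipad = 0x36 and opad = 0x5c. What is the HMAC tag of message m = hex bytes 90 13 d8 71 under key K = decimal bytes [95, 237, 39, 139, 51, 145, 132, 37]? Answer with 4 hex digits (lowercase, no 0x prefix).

Key decimal bytes [95, 237, 39, 139, 51, 145, 132, 37] = 5f ed 27 8b 33 91 84 25 is 8 bytes > B = 6, so hash it first: H(key) = 3d 2e, then zero-pad to 6 bytes: K' = 3d 2e 00 00 00 00.
K' ⊕ ipad = 0b 18 36 36 36 36.  K' ⊕ opad = 61 72 5c 5c 5c 5c.
Inner input = (K'⊕ipad) ∥ m = 0b 18 36 36 36 36 ∥ 90 13 d8 71.
Inner hash: even-index sum = 479 mod 256 = 223; odd-index sum = 264 mod 256 = 8 → df 08.
Outer input = (K'⊕opad) ∥ inner = 61 72 5c 5c 5c 5c ∥ df 08.
Outer hash (tag): even-index sum = 504 mod 256 = 248; odd-index sum = 306 mod 256 = 50 → f8 32.

f832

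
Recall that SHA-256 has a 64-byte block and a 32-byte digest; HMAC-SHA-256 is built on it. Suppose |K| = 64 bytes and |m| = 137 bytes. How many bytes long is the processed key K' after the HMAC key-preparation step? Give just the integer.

Key is 64 ≤ 64 bytes, zero-padded: |K'| = 64.

64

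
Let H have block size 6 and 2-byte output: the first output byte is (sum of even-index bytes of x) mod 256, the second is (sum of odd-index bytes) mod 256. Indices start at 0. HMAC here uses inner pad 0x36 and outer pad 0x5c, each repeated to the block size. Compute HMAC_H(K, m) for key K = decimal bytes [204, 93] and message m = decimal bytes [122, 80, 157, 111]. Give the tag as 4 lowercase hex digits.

c54f

Key decimal bytes [204, 93] = cc 5d is 2 bytes ≤ B = 6; zero-pad to 6 bytes: K' = cc 5d 00 00 00 00.
K' ⊕ ipad = fa 6b 36 36 36 36.  K' ⊕ opad = 90 01 5c 5c 5c 5c.
Inner input = (K'⊕ipad) ∥ m = fa 6b 36 36 36 36 ∥ 7a 50 9d 6f.
Inner hash: even-index sum = 637 mod 256 = 125; odd-index sum = 406 mod 256 = 150 → 7d 96.
Outer input = (K'⊕opad) ∥ inner = 90 01 5c 5c 5c 5c ∥ 7d 96.
Outer hash (tag): even-index sum = 453 mod 256 = 197; odd-index sum = 335 mod 256 = 79 → c5 4f.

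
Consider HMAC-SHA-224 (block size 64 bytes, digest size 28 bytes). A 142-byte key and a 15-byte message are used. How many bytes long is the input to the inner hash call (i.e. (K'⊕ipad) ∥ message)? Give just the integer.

Key is 142 > 64 bytes, so it is hashed to 28 bytes then zero-padded to 64: |K'| = 64.
Inner input = (K'⊕ipad) ∥ m → 64 + 15 = 79 bytes.

79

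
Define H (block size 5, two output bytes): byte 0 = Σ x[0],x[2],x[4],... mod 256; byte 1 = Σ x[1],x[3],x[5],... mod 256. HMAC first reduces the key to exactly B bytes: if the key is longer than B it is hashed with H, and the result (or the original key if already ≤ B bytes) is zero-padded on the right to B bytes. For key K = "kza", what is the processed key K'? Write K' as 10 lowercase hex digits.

Key "kza" = 6b 7a 61 is 3 bytes ≤ B = 5; zero-pad to 5 bytes: K' = 6b 7a 61 00 00.

6b7a610000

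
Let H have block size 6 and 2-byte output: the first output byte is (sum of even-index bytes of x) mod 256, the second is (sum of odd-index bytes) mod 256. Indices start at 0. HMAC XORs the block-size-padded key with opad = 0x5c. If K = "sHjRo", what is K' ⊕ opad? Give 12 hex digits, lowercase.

2f14360e335c

Key "sHjRo" = 73 48 6a 52 6f is 5 bytes ≤ B = 6; zero-pad to 6 bytes: K' = 73 48 6a 52 6f 00.
XOR each byte with 0x5c: 73⊕5c=2f, 48⊕5c=14, 6a⊕5c=36, 52⊕5c=0e, 6f⊕5c=33, 00⊕5c=5c.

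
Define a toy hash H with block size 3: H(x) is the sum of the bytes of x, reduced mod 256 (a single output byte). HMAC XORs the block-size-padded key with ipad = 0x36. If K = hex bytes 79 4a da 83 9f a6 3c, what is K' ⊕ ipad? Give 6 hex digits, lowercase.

Key hex bytes 79 4a da 83 9f a6 3c is 7 bytes > B = 3, so hash it first: H(key) = a1, then zero-pad to 3 bytes: K' = a1 00 00.
XOR each byte with 0x36: a1⊕36=97, 00⊕36=36, 00⊕36=36.

973636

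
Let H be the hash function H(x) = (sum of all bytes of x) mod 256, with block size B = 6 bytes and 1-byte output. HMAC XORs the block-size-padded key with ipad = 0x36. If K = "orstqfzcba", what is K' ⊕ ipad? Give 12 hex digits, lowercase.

093636363636

Key "orstqfzcba" = 6f 72 73 74 71 66 7a 63 62 61 is 10 bytes > B = 6, so hash it first: H(key) = 3f, then zero-pad to 6 bytes: K' = 3f 00 00 00 00 00.
XOR each byte with 0x36: 3f⊕36=09, 00⊕36=36, 00⊕36=36, 00⊕36=36, 00⊕36=36, 00⊕36=36.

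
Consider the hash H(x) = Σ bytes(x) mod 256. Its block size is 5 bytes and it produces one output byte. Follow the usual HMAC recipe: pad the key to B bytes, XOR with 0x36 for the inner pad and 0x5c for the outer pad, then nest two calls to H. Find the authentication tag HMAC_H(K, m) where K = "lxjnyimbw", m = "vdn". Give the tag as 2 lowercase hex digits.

1a

Key "lxjnyimbw" = 6c 78 6a 6e 79 69 6d 62 77 is 9 bytes > B = 5, so hash it first: H(key) = e4, then zero-pad to 5 bytes: K' = e4 00 00 00 00.
K' ⊕ ipad = d2 36 36 36 36.  K' ⊕ opad = b8 5c 5c 5c 5c.
Inner input = (K'⊕ipad) ∥ m = d2 36 36 36 36 ∥ 76 64 6e.
Inner hash: sum = 210+54+54+54+54+118+100+110 = 754; mod 256 = 242 → f2.
Outer input = (K'⊕opad) ∥ inner = b8 5c 5c 5c 5c ∥ f2.
Outer hash (tag): sum = 184+92+92+92+92+242 = 794; mod 256 = 26 → 1a.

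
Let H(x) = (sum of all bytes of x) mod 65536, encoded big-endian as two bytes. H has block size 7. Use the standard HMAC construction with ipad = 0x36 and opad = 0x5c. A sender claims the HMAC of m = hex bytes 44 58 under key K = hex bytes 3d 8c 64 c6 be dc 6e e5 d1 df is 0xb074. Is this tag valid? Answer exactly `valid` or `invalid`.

invalid

Key hex bytes 3d 8c 64 c6 be dc 6e e5 d1 df is 10 bytes > B = 7, so hash it first: H(key) = 06 90, then zero-pad to 7 bytes: K' = 06 90 00 00 00 00 00.
K' ⊕ ipad = 30 a6 36 36 36 36 36; K' ⊕ opad = 5a cc 5c 5c 5c 5c 5c.
Inner hash: sum = 48+166+54+54+54+54+54+68+88 = 640 → 02 80.
Outer hash (recomputed tag): sum = 90+204+92+92+92+92+92+2+128 = 884 → 03 74.
Recomputed tag = 0374; claimed = b074 → mismatch.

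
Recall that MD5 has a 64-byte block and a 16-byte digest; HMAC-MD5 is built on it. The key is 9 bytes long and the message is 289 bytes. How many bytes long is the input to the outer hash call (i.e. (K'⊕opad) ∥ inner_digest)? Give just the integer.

Key is 9 ≤ 64 bytes, zero-padded: |K'| = 64.
Outer input = (K'⊕opad) ∥ H(inner) → 64 + 16 = 80 bytes.

80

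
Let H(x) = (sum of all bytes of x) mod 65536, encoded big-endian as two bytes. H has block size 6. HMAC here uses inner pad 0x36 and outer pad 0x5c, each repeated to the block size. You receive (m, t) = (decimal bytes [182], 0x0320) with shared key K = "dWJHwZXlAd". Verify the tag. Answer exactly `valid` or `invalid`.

Key "dWJHwZXlAd" = 64 57 4a 48 77 5a 58 6c 41 64 is 10 bytes > B = 6, so hash it first: H(key) = 03 87, then zero-pad to 6 bytes: K' = 03 87 00 00 00 00.
K' ⊕ ipad = 35 b1 36 36 36 36; K' ⊕ opad = 5f db 5c 5c 5c 5c.
Inner hash: sum = 53+177+54+54+54+54+182 = 628 → 02 74.
Outer hash (recomputed tag): sum = 95+219+92+92+92+92+2+116 = 800 → 03 20.
Recomputed tag = 0320; claimed = 0320 → match.

valid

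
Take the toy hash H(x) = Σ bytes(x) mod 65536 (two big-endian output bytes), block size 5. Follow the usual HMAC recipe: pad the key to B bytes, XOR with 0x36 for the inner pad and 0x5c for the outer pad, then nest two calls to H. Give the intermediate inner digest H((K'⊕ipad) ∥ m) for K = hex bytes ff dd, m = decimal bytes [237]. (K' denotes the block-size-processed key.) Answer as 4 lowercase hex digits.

0343

Key hex bytes ff dd is 2 bytes ≤ B = 5; zero-pad to 5 bytes: K' = ff dd 00 00 00.
K' ⊕ ipad = c9 eb 36 36 36.
Inner input = c9 eb 36 36 36 ∥ ed.
Inner hash: sum = 201+235+54+54+54+237 = 835 → 03 43.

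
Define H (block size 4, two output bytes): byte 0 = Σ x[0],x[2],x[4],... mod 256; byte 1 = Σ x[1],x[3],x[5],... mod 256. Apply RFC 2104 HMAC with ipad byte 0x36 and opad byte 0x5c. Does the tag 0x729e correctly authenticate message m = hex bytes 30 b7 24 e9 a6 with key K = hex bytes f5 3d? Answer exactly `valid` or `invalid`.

Key hex bytes f5 3d is 2 bytes ≤ B = 4; zero-pad to 4 bytes: K' = f5 3d 00 00.
K' ⊕ ipad = c3 0b 36 36; K' ⊕ opad = a9 61 5c 5c.
Inner hash: even-index sum = 499 mod 256 = 243; odd-index sum = 481 mod 256 = 225 → f3 e1.
Outer hash (recomputed tag): even-index sum = 504 mod 256 = 248; odd-index sum = 414 mod 256 = 158 → f8 9e.
Recomputed tag = f89e; claimed = 729e → mismatch.

invalid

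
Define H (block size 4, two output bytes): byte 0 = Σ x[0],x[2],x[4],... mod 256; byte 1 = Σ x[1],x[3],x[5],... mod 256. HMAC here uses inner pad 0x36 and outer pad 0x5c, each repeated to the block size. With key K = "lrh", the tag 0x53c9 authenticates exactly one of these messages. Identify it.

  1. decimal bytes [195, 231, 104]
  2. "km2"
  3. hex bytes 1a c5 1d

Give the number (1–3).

3

Key "lrh" = 6c 72 68 is 3 bytes ≤ B = 4; zero-pad to 4 bytes: K' = 6c 72 68 00.
K' ⊕ ipad = 5a 44 5e 36; K' ⊕ opad = 30 2e 34 5c.
m1: inner = H(5a 44 5e 36 c3 e7 68) = e3 61; tag = H(30 2e 34 5c e3 61) = 47eb
m2: inner = H(5a 44 5e 36 6b 6d 32) = 55 e7; tag = H(30 2e 34 5c 55 e7) = b971
m3: inner = H(5a 44 5e 36 1a c5 1d) = ef 3f; tag = H(30 2e 34 5c ef 3f) = 53c9 ← matches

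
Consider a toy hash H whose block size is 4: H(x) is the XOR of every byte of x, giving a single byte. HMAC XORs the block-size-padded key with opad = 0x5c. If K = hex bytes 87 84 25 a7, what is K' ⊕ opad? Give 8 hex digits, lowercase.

dbd879fb

Key hex bytes 87 84 25 a7 is exactly B = 4 bytes: K' = 87 84 25 a7.
XOR each byte with 0x5c: 87⊕5c=db, 84⊕5c=d8, 25⊕5c=79, a7⊕5c=fb.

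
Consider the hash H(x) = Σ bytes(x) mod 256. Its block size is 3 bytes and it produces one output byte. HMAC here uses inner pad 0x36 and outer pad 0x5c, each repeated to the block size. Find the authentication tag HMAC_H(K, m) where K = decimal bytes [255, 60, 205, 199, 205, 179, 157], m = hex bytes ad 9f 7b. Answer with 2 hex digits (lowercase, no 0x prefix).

75

Key decimal bytes [255, 60, 205, 199, 205, 179, 157] = ff 3c cd c7 cd b3 9d is 7 bytes > B = 3, so hash it first: H(key) = ec, then zero-pad to 3 bytes: K' = ec 00 00.
K' ⊕ ipad = da 36 36.  K' ⊕ opad = b0 5c 5c.
Inner input = (K'⊕ipad) ∥ m = da 36 36 ∥ ad 9f 7b.
Inner hash: sum = 218+54+54+173+159+123 = 781; mod 256 = 13 → 0d.
Outer input = (K'⊕opad) ∥ inner = b0 5c 5c ∥ 0d.
Outer hash (tag): sum = 176+92+92+13 = 373; mod 256 = 117 → 75.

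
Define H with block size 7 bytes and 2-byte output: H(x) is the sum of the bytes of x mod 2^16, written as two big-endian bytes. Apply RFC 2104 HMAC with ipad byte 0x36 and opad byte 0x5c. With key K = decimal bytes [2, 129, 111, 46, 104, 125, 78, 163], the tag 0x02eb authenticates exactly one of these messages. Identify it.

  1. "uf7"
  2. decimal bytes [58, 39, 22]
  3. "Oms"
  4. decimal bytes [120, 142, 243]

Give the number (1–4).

1

Key decimal bytes [2, 129, 111, 46, 104, 125, 78, 163] = 02 81 6f 2e 68 7d 4e a3 is 8 bytes > B = 7, so hash it first: H(key) = 02 f6, then zero-pad to 7 bytes: K' = 02 f6 00 00 00 00 00.
K' ⊕ ipad = 34 c0 36 36 36 36 36; K' ⊕ opad = 5e aa 5c 5c 5c 5c 5c.
m1: inner = H(34 c0 36 36 36 36 36 75 66 37) = 03 14; tag = H(5e aa 5c 5c 5c 5c 5c 03 14) = 02eb ← matches
m2: inner = H(34 c0 36 36 36 36 36 3a 27 16) = 02 79; tag = H(5e aa 5c 5c 5c 5c 5c 02 79) = 034f
m3: inner = H(34 c0 36 36 36 36 36 4f 6d 73) = 03 31; tag = H(5e aa 5c 5c 5c 5c 5c 03 31) = 0308
m4: inner = H(34 c0 36 36 36 36 36 78 8e f3) = 03 fb; tag = H(5e aa 5c 5c 5c 5c 5c 03 fb) = 03d2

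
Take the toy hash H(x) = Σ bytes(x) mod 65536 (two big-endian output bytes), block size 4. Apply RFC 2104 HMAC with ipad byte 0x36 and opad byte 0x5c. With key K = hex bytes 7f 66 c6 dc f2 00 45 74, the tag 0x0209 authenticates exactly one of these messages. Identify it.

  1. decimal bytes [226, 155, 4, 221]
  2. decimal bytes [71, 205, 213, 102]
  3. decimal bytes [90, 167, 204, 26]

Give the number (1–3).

3

Key hex bytes 7f 66 c6 dc f2 00 45 74 is 8 bytes > B = 4, so hash it first: H(key) = 04 32, then zero-pad to 4 bytes: K' = 04 32 00 00.
K' ⊕ ipad = 32 04 36 36; K' ⊕ opad = 58 6e 5c 5c.
m1: inner = H(32 04 36 36 e2 9b 04 dd) = 03 00; tag = H(58 6e 5c 5c 03 00) = 0181
m2: inner = H(32 04 36 36 47 cd d5 66) = 02 f1; tag = H(58 6e 5c 5c 02 f1) = 0271
m3: inner = H(32 04 36 36 5a a7 cc 1a) = 02 89; tag = H(58 6e 5c 5c 02 89) = 0209 ← matches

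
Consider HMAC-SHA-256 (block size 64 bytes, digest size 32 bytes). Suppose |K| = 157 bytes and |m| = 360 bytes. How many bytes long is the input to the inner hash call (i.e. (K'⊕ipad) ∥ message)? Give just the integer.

Key is 157 > 64 bytes, so it is hashed to 32 bytes then zero-padded to 64: |K'| = 64.
Inner input = (K'⊕ipad) ∥ m → 64 + 360 = 424 bytes.

424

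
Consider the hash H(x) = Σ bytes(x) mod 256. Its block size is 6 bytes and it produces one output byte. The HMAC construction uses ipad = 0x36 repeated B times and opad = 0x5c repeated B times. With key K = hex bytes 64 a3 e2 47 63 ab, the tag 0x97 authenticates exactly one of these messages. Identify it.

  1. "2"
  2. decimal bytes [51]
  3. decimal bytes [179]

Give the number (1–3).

Key hex bytes 64 a3 e2 47 63 ab is exactly B = 6 bytes: K' = 64 a3 e2 47 63 ab.
K' ⊕ ipad = 52 95 d4 71 55 9d; K' ⊕ opad = 38 ff be 1b 3f f7.
m1: inner = H(52 95 d4 71 55 9d 32) = 50; tag = H(38 ff be 1b 3f f7 50) = 96
m2: inner = H(52 95 d4 71 55 9d 33) = 51; tag = H(38 ff be 1b 3f f7 51) = 97 ← matches
m3: inner = H(52 95 d4 71 55 9d b3) = d1; tag = H(38 ff be 1b 3f f7 d1) = 17

2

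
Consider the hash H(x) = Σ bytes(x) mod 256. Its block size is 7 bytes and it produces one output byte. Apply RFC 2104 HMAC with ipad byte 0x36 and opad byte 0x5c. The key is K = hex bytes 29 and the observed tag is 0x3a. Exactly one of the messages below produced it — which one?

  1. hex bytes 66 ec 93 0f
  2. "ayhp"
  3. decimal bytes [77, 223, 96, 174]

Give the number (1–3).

3

Key hex bytes 29 is 1 byte ≤ B = 7; zero-pad to 7 bytes: K' = 29 00 00 00 00 00 00.
K' ⊕ ipad = 1f 36 36 36 36 36 36; K' ⊕ opad = 75 5c 5c 5c 5c 5c 5c.
m1: inner = H(1f 36 36 36 36 36 36 66 ec 93 0f) = 57; tag = H(75 5c 5c 5c 5c 5c 5c 57) = f4
m2: inner = H(1f 36 36 36 36 36 36 61 79 68 70) = 15; tag = H(75 5c 5c 5c 5c 5c 5c 15) = b2
m3: inner = H(1f 36 36 36 36 36 36 4d df 60 ae) = 9d; tag = H(75 5c 5c 5c 5c 5c 5c 9d) = 3a ← matches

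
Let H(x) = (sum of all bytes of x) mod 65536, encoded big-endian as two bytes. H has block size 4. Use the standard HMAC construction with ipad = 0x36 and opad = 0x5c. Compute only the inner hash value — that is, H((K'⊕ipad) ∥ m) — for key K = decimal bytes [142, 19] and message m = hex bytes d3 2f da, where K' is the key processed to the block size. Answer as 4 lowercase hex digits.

Key decimal bytes [142, 19] = 8e 13 is 2 bytes ≤ B = 4; zero-pad to 4 bytes: K' = 8e 13 00 00.
K' ⊕ ipad = b8 25 36 36.
Inner input = b8 25 36 36 ∥ d3 2f da.
Inner hash: sum = 184+37+54+54+211+47+218 = 805 → 03 25.

0325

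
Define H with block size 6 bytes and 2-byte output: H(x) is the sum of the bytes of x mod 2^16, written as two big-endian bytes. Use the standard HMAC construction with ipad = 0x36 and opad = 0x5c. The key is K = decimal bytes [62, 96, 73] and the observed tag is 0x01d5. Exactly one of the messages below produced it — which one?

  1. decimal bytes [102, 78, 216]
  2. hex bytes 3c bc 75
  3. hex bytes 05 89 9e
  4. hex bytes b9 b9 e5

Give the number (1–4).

1

Key decimal bytes [62, 96, 73] = 3e 60 49 is 3 bytes ≤ B = 6; zero-pad to 6 bytes: K' = 3e 60 49 00 00 00.
K' ⊕ ipad = 08 56 7f 36 36 36; K' ⊕ opad = 62 3c 15 5c 5c 5c.
m1: inner = H(08 56 7f 36 36 36 66 4e d8) = 03 0b; tag = H(62 3c 15 5c 5c 5c 03 0b) = 01d5 ← matches
m2: inner = H(08 56 7f 36 36 36 3c bc 75) = 02 ec; tag = H(62 3c 15 5c 5c 5c 02 ec) = 02b5
m3: inner = H(08 56 7f 36 36 36 05 89 9e) = 02 ab; tag = H(62 3c 15 5c 5c 5c 02 ab) = 0274
m4: inner = H(08 56 7f 36 36 36 b9 b9 e5) = 03 d6; tag = H(62 3c 15 5c 5c 5c 03 d6) = 02a0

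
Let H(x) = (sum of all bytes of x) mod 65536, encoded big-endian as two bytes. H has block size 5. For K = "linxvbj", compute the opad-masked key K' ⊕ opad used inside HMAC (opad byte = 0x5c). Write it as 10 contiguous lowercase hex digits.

Key "linxvbj" = 6c 69 6e 78 76 62 6a is 7 bytes > B = 5, so hash it first: H(key) = 02 fd, then zero-pad to 5 bytes: K' = 02 fd 00 00 00.
XOR each byte with 0x5c: 02⊕5c=5e, fd⊕5c=a1, 00⊕5c=5c, 00⊕5c=5c, 00⊕5c=5c.

5ea15c5c5c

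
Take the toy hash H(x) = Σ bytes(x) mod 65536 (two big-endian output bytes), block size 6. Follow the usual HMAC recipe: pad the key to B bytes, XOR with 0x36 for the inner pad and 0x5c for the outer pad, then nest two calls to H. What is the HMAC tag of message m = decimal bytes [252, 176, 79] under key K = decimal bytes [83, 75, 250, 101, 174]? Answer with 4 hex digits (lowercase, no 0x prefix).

Key decimal bytes [83, 75, 250, 101, 174] = 53 4b fa 65 ae is 5 bytes ≤ B = 6; zero-pad to 6 bytes: K' = 53 4b fa 65 ae 00.
K' ⊕ ipad = 65 7d cc 53 98 36.  K' ⊕ opad = 0f 17 a6 39 f2 5c.
Inner input = (K'⊕ipad) ∥ m = 65 7d cc 53 98 36 ∥ fc b0 4f.
Inner hash: sum = 101+125+204+83+152+54+252+176+79 = 1226 → 04 ca.
Outer input = (K'⊕opad) ∥ inner = 0f 17 a6 39 f2 5c ∥ 04 ca.
Outer hash (tag): sum = 15+23+166+57+242+92+4+202 = 801 → 03 21.

0321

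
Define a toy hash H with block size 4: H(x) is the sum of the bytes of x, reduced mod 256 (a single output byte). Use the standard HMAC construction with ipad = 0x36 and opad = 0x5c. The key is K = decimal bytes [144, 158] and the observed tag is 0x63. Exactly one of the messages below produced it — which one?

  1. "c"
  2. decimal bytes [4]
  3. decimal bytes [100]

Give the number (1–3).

Key decimal bytes [144, 158] = 90 9e is 2 bytes ≤ B = 4; zero-pad to 4 bytes: K' = 90 9e 00 00.
K' ⊕ ipad = a6 a8 36 36; K' ⊕ opad = cc c2 5c 5c.
m1: inner = H(a6 a8 36 36 63) = 1d; tag = H(cc c2 5c 5c 1d) = 63 ← matches
m2: inner = H(a6 a8 36 36 04) = be; tag = H(cc c2 5c 5c be) = 04
m3: inner = H(a6 a8 36 36 64) = 1e; tag = H(cc c2 5c 5c 1e) = 64

1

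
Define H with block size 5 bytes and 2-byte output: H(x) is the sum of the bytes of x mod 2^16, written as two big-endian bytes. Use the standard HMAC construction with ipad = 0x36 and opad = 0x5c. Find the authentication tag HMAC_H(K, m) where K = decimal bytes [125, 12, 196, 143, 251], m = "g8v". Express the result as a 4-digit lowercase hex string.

0299

Key decimal bytes [125, 12, 196, 143, 251] = 7d 0c c4 8f fb is exactly B = 5 bytes: K' = 7d 0c c4 8f fb.
K' ⊕ ipad = 4b 3a f2 b9 cd.  K' ⊕ opad = 21 50 98 d3 a7.
Inner input = (K'⊕ipad) ∥ m = 4b 3a f2 b9 cd ∥ 67 38 76.
Inner hash: sum = 75+58+242+185+205+103+56+118 = 1042 → 04 12.
Outer input = (K'⊕opad) ∥ inner = 21 50 98 d3 a7 ∥ 04 12.
Outer hash (tag): sum = 33+80+152+211+167+4+18 = 665 → 02 99.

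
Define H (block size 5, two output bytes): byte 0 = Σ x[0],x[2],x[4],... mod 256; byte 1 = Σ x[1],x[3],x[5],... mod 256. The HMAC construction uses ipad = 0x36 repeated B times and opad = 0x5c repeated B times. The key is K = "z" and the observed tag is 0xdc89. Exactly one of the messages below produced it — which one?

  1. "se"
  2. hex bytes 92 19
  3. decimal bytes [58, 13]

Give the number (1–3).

2

Key "z" = 7a is 1 byte ≤ B = 5; zero-pad to 5 bytes: K' = 7a 00 00 00 00.
K' ⊕ ipad = 4c 36 36 36 36; K' ⊕ opad = 26 5c 5c 5c 5c.
m1: inner = H(4c 36 36 36 36 73 65) = 1d df; tag = H(26 5c 5c 5c 5c 1d df) = bdd5
m2: inner = H(4c 36 36 36 36 92 19) = d1 fe; tag = H(26 5c 5c 5c 5c d1 fe) = dc89 ← matches
m3: inner = H(4c 36 36 36 36 3a 0d) = c5 a6; tag = H(26 5c 5c 5c 5c c5 a6) = 847d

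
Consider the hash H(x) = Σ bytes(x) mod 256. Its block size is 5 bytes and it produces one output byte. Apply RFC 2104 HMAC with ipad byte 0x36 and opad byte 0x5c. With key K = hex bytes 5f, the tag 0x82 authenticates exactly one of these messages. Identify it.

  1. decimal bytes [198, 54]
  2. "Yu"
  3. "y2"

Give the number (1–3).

Key hex bytes 5f is 1 byte ≤ B = 5; zero-pad to 5 bytes: K' = 5f 00 00 00 00.
K' ⊕ ipad = 69 36 36 36 36; K' ⊕ opad = 03 5c 5c 5c 5c.
m1: inner = H(69 36 36 36 36 c6 36) = 3d; tag = H(03 5c 5c 5c 5c 3d) = b0
m2: inner = H(69 36 36 36 36 59 75) = 0f; tag = H(03 5c 5c 5c 5c 0f) = 82 ← matches
m3: inner = H(69 36 36 36 36 79 32) = ec; tag = H(03 5c 5c 5c 5c ec) = 5f

2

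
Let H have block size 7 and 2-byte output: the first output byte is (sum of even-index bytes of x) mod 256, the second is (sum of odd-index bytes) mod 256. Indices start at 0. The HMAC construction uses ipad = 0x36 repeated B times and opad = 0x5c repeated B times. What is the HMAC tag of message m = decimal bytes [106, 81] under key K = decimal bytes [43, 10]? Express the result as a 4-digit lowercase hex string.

9d1e

Key decimal bytes [43, 10] = 2b 0a is 2 bytes ≤ B = 7; zero-pad to 7 bytes: K' = 2b 0a 00 00 00 00 00.
K' ⊕ ipad = 1d 3c 36 36 36 36 36.  K' ⊕ opad = 77 56 5c 5c 5c 5c 5c.
Inner input = (K'⊕ipad) ∥ m = 1d 3c 36 36 36 36 36 ∥ 6a 51.
Inner hash: even-index sum = 272 mod 256 = 16; odd-index sum = 274 mod 256 = 18 → 10 12.
Outer input = (K'⊕opad) ∥ inner = 77 56 5c 5c 5c 5c 5c ∥ 10 12.
Outer hash (tag): even-index sum = 413 mod 256 = 157; odd-index sum = 286 mod 256 = 30 → 9d 1e.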